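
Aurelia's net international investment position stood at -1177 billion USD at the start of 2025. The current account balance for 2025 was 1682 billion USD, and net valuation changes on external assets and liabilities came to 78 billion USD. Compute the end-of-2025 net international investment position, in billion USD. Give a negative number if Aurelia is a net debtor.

583

Change in NIIP = current account + net valuation change = 1682 + 78 = 1760
End-of-year NIIP = -1177 + 1760 = 583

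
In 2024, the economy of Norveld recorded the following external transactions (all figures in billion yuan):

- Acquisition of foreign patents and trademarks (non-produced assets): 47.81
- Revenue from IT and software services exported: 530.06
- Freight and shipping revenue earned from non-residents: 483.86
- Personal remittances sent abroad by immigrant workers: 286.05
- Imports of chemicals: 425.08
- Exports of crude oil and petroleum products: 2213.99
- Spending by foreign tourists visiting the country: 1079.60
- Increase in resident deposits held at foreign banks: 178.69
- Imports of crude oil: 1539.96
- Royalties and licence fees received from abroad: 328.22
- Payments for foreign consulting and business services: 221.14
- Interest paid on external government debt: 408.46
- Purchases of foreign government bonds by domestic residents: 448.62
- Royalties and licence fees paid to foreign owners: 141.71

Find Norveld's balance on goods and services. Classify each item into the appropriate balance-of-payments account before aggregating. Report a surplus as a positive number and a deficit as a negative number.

Goods: -425.08 - 1539.96 + 2213.99 = 248.95
Services: 328.22 - 141.71 + 530.06 + 483.86 - 221.14 + 1079.60 = 2058.89
Trade balance = 248.95 + 2058.89 = 2307.84
(Excluded from the trade balance — capital account: acquisition of foreign patents and trademarks (non-produced assets) 47.81; secondary income: personal remittances sent abroad by immigrant workers 286.05; financial account: increase in resident deposits held at foreign banks 178.69, purchases of foreign government bonds by domestic residents 448.62; primary income: interest paid on external government debt 408.46.)

2307.84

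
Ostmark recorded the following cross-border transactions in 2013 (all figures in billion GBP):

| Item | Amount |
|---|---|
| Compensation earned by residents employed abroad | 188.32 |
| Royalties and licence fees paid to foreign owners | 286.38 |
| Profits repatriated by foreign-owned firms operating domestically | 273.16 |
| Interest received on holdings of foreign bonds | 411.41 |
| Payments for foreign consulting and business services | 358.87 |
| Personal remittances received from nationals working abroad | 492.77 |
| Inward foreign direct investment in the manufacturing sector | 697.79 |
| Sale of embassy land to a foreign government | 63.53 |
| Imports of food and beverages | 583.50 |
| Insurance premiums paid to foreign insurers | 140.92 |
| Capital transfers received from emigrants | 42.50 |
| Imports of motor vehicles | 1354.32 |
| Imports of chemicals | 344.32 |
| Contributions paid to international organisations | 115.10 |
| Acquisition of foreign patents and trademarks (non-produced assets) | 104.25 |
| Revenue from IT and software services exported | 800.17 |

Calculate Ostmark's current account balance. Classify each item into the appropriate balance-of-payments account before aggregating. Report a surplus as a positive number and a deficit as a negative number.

-1563.90

Goods: -344.32 - 1354.32 - 583.50 = -2282.14
Services: -286.38 + 800.17 - 140.92 - 358.87 = 14.00
Primary income: 411.41 + 188.32 - 273.16 = 326.57
Secondary income: 492.77 - 115.10 = 377.67
Current account = (-2282.14) + 14.00 + 326.57 + 377.67 = -1563.90
(Excluded from the current account — financial account: inward foreign direct investment in the manufacturing sector 697.79; capital account: sale of embassy land to a foreign government 63.53, capital transfers received from emigrants 42.50, acquisition of foreign patents and trademarks (non-produced assets) 104.25.)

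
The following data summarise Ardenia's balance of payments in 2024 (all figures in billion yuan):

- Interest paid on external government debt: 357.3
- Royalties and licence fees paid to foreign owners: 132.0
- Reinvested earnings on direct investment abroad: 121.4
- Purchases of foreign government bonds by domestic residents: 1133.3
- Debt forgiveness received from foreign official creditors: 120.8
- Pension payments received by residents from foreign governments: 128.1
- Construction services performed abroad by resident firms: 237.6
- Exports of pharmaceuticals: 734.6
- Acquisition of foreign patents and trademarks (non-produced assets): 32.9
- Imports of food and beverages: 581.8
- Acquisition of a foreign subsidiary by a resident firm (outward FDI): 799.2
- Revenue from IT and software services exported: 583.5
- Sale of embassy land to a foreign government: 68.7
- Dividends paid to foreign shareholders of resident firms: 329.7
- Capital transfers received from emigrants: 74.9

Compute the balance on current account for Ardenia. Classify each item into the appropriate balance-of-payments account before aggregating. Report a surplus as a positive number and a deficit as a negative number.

404.4

Goods: -581.8 + 734.6 = 152.8
Services: 237.6 + 583.5 - 132.0 = 689.1
Primary income: -329.7 - 357.3 + 121.4 = -565.6
Secondary income: 128.1
Current account = 152.8 + 689.1 + (-565.6) + 128.1 = 404.4
(Excluded from the current account — financial account: purchases of foreign government bonds by domestic residents 1133.3, acquisition of a foreign subsidiary by a resident firm (outward FDI) 799.2; capital account: debt forgiveness received from foreign official creditors 120.8, acquisition of foreign patents and trademarks (non-produced assets) 32.9, sale of embassy land to a foreign government 68.7, capital transfers received from emigrants 74.9.)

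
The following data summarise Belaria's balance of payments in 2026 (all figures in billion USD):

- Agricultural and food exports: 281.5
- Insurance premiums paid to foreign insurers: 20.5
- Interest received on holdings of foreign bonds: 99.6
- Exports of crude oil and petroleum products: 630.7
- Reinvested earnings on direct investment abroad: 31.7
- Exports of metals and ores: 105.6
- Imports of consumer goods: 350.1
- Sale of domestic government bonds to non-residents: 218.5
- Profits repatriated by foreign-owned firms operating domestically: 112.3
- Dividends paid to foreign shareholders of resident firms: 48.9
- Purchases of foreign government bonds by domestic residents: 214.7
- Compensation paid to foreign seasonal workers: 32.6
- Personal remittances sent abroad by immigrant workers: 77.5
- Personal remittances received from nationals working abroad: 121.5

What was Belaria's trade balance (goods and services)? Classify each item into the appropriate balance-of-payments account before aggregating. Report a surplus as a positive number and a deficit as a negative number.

Goods: 105.6 + 281.5 - 350.1 + 630.7 = 667.7
Services: -20.5
Trade balance = 667.7 + (-20.5) = 647.2
(Excluded from the trade balance — primary income: interest received on holdings of foreign bonds 99.6, reinvested earnings on direct investment abroad 31.7, profits repatriated by foreign-owned firms operating domestically 112.3, dividends paid to foreign shareholders of resident firms 48.9, compensation paid to foreign seasonal workers 32.6; financial account: sale of domestic government bonds to non-residents 218.5, purchases of foreign government bonds by domestic residents 214.7; secondary income: personal remittances sent abroad by immigrant workers 77.5, personal remittances received from nationals working abroad 121.5.)

647.2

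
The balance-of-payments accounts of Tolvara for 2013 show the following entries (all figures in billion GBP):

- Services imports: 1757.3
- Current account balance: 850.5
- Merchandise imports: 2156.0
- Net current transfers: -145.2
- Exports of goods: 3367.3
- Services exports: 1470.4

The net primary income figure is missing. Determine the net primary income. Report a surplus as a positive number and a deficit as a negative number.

71.3

Current account = goods balance + services balance + net primary income + net secondary income
Sum of the known components = 779.2
Net primary income = CA - (known components) = 850.5 - 779.2 = 71.3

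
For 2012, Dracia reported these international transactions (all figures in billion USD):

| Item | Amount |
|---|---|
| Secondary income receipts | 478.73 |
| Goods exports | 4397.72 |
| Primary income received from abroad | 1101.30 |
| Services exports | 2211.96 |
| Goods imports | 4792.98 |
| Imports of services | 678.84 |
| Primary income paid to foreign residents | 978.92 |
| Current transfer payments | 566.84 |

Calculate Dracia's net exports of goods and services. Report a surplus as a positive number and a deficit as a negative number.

Goods balance = 4397.72 - 4792.98 = -395.26
Services balance = 2211.96 - 678.84 = 1533.12
Trade balance (goods + services) = -395.26 + 1533.12 = 1137.86

1137.86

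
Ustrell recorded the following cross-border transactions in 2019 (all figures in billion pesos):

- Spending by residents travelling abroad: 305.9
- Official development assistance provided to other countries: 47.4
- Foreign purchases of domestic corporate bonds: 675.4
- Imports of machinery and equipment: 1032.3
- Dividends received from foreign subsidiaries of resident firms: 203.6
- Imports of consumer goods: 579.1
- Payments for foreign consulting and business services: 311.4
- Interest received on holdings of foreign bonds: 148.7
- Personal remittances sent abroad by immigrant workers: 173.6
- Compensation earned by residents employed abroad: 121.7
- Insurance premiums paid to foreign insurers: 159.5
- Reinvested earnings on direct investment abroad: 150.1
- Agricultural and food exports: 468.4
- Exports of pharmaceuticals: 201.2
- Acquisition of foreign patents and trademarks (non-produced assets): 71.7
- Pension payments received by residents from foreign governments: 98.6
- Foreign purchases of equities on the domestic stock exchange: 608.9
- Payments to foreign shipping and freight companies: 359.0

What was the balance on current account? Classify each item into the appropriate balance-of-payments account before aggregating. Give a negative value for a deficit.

-1575.9

Goods: 201.2 - 579.1 + 468.4 - 1032.3 = -941.8
Services: -305.9 - 359.0 - 159.5 - 311.4 = -1135.8
Primary income: 148.7 + 203.6 + 121.7 + 150.1 = 624.1
Secondary income: -173.6 - 47.4 + 98.6 = -122.4
Current account = (-941.8) + (-1135.8) + 624.1 + (-122.4) = -1575.9
(Excluded from the current account — financial account: foreign purchases of domestic corporate bonds 675.4, foreign purchases of equities on the domestic stock exchange 608.9; capital account: acquisition of foreign patents and trademarks (non-produced assets) 71.7.)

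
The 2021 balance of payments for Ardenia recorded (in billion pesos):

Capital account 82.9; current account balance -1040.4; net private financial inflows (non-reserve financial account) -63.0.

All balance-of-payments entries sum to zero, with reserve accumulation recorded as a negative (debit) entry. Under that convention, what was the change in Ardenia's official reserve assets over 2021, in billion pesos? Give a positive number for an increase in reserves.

Official reserve transactions balance = -((-1040.4) + 82.9 + (-63.0)) = 1020.5
An accumulation of reserves is recorded as a debit (negative entry), so the change in the stock of reserves is the negative of that balance.
Change in official reserves = -(1020.5) = -1020.5

-1020.5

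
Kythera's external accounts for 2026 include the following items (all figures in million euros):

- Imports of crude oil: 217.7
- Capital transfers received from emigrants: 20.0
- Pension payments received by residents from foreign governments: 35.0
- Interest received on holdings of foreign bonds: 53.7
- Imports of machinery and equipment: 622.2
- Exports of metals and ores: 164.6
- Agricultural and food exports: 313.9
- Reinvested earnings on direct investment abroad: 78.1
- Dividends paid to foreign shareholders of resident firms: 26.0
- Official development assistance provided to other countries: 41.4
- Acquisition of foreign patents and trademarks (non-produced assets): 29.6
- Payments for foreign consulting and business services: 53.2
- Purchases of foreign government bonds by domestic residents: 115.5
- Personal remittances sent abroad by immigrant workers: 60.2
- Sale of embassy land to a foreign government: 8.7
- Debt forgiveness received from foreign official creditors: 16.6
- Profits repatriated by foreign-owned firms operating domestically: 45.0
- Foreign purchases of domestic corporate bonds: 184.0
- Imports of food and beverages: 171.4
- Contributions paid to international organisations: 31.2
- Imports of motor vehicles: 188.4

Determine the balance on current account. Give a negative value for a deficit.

-811.4

Goods: 164.6 - 217.7 - 188.4 + 313.9 - 622.2 - 171.4 = -721.2
Services: -53.2
Primary income: 78.1 - 45.0 - 26.0 + 53.7 = 60.8
Secondary income: 35.0 - 41.4 - 60.2 - 31.2 = -97.8
Current account = (-721.2) + (-53.2) + 60.8 + (-97.8) = -811.4
(Excluded from the current account — capital account: capital transfers received from emigrants 20.0, acquisition of foreign patents and trademarks (non-produced assets) 29.6, sale of embassy land to a foreign government 8.7, debt forgiveness received from foreign official creditors 16.6; financial account: purchases of foreign government bonds by domestic residents 115.5, foreign purchases of domestic corporate bonds 184.0.)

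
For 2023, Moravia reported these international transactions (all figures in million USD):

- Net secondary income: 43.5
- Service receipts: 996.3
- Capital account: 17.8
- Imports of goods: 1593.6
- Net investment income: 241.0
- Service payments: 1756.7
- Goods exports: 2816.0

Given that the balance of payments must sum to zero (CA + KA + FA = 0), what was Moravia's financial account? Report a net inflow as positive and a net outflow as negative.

Goods balance = 2816.0 - 1593.6 = 1222.4
Services balance = 996.3 - 1756.7 = -760.4
Trade balance (goods + services) = 1222.4 + (-760.4) = 462.0
Net primary income = 241.0
Net secondary income = 43.5
Current account = 462.0 + 241.0 + 43.5 = 746.5
Financial account = -(746.5 + 17.8) = -764.3

-764.3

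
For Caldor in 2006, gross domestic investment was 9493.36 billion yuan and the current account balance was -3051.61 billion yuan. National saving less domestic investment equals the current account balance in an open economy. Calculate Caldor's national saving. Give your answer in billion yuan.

S = I + CA = 9493.36 + (-3051.61) = 6441.75

6441.75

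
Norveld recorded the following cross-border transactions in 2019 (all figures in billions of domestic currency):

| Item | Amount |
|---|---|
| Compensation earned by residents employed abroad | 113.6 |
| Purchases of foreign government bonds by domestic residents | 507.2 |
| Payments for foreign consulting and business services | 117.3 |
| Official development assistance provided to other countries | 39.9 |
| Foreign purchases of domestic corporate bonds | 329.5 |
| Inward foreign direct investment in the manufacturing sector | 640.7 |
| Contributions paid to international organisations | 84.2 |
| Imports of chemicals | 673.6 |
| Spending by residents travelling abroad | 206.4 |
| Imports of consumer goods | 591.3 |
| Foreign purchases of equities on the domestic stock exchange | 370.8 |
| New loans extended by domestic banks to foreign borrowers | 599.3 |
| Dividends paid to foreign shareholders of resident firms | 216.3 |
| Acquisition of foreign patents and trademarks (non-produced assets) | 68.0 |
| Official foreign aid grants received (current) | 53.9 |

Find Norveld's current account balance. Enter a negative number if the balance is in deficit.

Goods: -591.3 - 673.6 = -1264.9
Services: -117.3 - 206.4 = -323.7
Primary income: -216.3 + 113.6 = -102.7
Secondary income: -84.2 + 53.9 - 39.9 = -70.2
Current account = (-1264.9) + (-323.7) + (-102.7) + (-70.2) = -1761.5
(Excluded from the current account — financial account: purchases of foreign government bonds by domestic residents 507.2, foreign purchases of domestic corporate bonds 329.5, inward foreign direct investment in the manufacturing sector 640.7, foreign purchases of equities on the domestic stock exchange 370.8, new loans extended by domestic banks to foreign borrowers 599.3; capital account: acquisition of foreign patents and trademarks (non-produced assets) 68.0.)

-1761.5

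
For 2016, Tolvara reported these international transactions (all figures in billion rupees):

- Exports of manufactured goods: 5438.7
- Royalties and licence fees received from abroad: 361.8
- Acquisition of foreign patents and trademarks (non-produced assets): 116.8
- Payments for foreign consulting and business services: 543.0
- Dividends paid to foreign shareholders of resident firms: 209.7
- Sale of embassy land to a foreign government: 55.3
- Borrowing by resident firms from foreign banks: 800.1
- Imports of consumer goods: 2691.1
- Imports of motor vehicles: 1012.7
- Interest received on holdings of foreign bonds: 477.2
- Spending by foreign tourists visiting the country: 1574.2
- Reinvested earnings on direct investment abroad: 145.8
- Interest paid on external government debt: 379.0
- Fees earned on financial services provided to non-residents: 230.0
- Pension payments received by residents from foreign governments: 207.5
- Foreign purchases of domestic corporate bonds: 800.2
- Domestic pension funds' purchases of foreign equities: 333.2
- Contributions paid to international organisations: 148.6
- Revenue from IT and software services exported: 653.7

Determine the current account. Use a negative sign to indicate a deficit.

4104.8

Goods: -1012.7 - 2691.1 + 5438.7 = 1734.9
Services: 1574.2 - 543.0 + 653.7 + 230.0 + 361.8 = 2276.7
Primary income: 477.2 - 379.0 - 209.7 + 145.8 = 34.3
Secondary income: 207.5 - 148.6 = 58.9
Current account = 1734.9 + 2276.7 + 34.3 + 58.9 = 4104.8
(Excluded from the current account — capital account: acquisition of foreign patents and trademarks (non-produced assets) 116.8, sale of embassy land to a foreign government 55.3; financial account: borrowing by resident firms from foreign banks 800.1, foreign purchases of domestic corporate bonds 800.2, domestic pension funds' purchases of foreign equities 333.2.)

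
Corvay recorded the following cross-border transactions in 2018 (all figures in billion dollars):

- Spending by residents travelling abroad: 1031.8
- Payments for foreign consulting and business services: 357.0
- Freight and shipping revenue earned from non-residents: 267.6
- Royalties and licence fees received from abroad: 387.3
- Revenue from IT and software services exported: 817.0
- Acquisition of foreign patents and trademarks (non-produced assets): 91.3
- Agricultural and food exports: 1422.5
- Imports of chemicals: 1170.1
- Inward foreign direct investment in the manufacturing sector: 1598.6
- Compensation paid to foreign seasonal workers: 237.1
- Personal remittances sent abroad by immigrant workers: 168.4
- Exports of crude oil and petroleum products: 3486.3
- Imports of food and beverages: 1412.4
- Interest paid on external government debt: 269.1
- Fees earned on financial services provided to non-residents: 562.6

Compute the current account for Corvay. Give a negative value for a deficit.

2297.4

Goods: 1422.5 + 3486.3 - 1170.1 - 1412.4 = 2326.3
Services: 562.6 + 387.3 - 1031.8 - 357.0 + 817.0 + 267.6 = 645.7
Primary income: -269.1 - 237.1 = -506.2
Secondary income: -168.4
Current account = 2326.3 + 645.7 + (-506.2) + (-168.4) = 2297.4
(Excluded from the current account — capital account: acquisition of foreign patents and trademarks (non-produced assets) 91.3; financial account: inward foreign direct investment in the manufacturing sector 1598.6.)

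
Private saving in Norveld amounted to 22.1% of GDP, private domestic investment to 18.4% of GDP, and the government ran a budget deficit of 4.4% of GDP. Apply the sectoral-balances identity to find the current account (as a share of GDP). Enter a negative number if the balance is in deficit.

By the sectoral-balances identity, CA = (S_private - I) + (T - G).
Private balance = 22.1 - 18.4 = 3.7
Government balance (T - G) = -4.4
CA = 3.7 + (-4.4) = -0.7

-0.7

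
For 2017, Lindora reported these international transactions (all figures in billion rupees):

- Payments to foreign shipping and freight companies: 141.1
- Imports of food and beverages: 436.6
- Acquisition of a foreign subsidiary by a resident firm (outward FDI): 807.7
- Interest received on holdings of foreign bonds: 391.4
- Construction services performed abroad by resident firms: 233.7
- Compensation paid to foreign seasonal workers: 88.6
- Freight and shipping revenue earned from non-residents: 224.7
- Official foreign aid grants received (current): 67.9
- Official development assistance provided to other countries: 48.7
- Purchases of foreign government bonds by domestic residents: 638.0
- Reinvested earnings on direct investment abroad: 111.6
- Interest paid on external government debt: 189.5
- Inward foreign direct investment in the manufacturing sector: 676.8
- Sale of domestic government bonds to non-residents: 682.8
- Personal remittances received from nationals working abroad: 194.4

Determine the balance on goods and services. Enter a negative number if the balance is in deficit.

Goods: -436.6
Services: 233.7 + 224.7 - 141.1 = 317.3
Trade balance = -436.6 + 317.3 = -119.3
(Excluded from the trade balance — financial account: acquisition of a foreign subsidiary by a resident firm (outward FDI) 807.7, purchases of foreign government bonds by domestic residents 638.0, inward foreign direct investment in the manufacturing sector 676.8, sale of domestic government bonds to non-residents 682.8; primary income: interest received on holdings of foreign bonds 391.4, compensation paid to foreign seasonal workers 88.6, reinvested earnings on direct investment abroad 111.6, interest paid on external government debt 189.5; secondary income: official foreign aid grants received (current) 67.9, official development assistance provided to other countries 48.7, personal remittances received from nationals working abroad 194.4.)

-119.3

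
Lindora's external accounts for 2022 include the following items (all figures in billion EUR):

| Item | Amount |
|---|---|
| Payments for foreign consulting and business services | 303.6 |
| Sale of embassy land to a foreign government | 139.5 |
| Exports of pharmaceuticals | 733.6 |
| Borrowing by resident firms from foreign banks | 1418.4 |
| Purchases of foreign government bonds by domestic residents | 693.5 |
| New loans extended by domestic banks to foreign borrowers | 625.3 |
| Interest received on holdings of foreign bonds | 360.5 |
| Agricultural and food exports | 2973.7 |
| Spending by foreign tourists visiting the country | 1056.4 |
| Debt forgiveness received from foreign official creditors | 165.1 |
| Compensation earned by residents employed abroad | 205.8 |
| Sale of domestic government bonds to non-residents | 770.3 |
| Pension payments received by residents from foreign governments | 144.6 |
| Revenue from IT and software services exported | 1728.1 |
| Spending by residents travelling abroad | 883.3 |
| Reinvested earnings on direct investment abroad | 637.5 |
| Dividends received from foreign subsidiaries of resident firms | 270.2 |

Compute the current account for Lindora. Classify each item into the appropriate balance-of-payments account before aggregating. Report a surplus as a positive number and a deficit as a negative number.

6923.5

Goods: 733.6 + 2973.7 = 3707.3
Services: 1056.4 - 303.6 + 1728.1 - 883.3 = 1597.6
Primary income: 637.5 + 270.2 + 360.5 + 205.8 = 1474.0
Secondary income: 144.6
Current account = 3707.3 + 1597.6 + 1474.0 + 144.6 = 6923.5
(Excluded from the current account — capital account: sale of embassy land to a foreign government 139.5, debt forgiveness received from foreign official creditors 165.1; financial account: borrowing by resident firms from foreign banks 1418.4, purchases of foreign government bonds by domestic residents 693.5, new loans extended by domestic banks to foreign borrowers 625.3, sale of domestic government bonds to non-residents 770.3.)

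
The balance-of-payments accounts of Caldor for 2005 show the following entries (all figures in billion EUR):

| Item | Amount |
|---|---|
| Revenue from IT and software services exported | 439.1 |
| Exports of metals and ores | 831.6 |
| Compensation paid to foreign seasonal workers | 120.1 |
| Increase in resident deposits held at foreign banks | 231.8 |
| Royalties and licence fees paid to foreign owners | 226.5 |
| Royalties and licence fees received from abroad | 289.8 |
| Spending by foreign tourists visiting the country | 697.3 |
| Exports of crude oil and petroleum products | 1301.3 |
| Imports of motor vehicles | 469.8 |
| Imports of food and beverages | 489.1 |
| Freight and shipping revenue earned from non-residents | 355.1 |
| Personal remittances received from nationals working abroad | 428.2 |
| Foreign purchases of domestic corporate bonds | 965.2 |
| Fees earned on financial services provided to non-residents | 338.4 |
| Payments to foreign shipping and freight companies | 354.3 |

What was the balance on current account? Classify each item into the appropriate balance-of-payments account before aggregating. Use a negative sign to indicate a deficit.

Goods: -489.1 + 1301.3 - 469.8 + 831.6 = 1174.0
Services: 439.1 - 354.3 - 226.5 + 289.8 + 338.4 + 697.3 + 355.1 = 1538.9
Primary income: -120.1
Secondary income: 428.2
Current account = 1174.0 + 1538.9 + (-120.1) + 428.2 = 3021.0
(Excluded from the current account — financial account: increase in resident deposits held at foreign banks 231.8, foreign purchases of domestic corporate bonds 965.2.)

3021.0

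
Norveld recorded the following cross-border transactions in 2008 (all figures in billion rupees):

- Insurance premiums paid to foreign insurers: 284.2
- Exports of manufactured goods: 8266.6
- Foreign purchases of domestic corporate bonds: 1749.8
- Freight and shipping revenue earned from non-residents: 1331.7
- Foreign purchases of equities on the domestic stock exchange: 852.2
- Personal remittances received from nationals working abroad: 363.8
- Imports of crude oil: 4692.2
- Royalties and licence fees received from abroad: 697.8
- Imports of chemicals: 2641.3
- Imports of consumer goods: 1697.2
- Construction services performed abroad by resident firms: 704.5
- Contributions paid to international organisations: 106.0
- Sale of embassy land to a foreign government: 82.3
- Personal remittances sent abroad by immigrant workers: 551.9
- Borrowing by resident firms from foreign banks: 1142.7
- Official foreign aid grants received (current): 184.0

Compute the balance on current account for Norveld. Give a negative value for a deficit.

Goods: -2641.3 - 4692.2 + 8266.6 - 1697.2 = -764.1
Services: 704.5 + 1331.7 + 697.8 - 284.2 = 2449.8
Secondary income: -106.0 + 184.0 + 363.8 - 551.9 = -110.1
Current account = (-764.1) + 2449.8 + (-110.1) = 1575.6
(Excluded from the current account — financial account: foreign purchases of domestic corporate bonds 1749.8, foreign purchases of equities on the domestic stock exchange 852.2, borrowing by resident firms from foreign banks 1142.7; capital account: sale of embassy land to a foreign government 82.3.)

1575.6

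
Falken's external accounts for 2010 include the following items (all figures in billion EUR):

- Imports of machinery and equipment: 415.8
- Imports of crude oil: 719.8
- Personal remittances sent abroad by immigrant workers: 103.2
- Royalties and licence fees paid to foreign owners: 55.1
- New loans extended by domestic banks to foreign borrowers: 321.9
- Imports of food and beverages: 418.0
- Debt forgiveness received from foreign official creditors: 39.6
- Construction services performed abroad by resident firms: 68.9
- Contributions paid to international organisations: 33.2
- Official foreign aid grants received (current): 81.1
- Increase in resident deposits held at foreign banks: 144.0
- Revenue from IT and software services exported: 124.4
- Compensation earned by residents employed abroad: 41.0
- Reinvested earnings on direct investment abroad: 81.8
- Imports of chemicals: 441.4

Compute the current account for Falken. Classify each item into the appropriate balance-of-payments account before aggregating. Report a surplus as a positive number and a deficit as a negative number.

Goods: -719.8 - 441.4 - 415.8 - 418.0 = -1995.0
Services: -55.1 + 68.9 + 124.4 = 138.2
Primary income: 81.8 + 41.0 = 122.8
Secondary income: 81.1 - 103.2 - 33.2 = -55.3
Current account = (-1995.0) + 138.2 + 122.8 + (-55.3) = -1789.3
(Excluded from the current account — financial account: new loans extended by domestic banks to foreign borrowers 321.9, increase in resident deposits held at foreign banks 144.0; capital account: debt forgiveness received from foreign official creditors 39.6.)

-1789.3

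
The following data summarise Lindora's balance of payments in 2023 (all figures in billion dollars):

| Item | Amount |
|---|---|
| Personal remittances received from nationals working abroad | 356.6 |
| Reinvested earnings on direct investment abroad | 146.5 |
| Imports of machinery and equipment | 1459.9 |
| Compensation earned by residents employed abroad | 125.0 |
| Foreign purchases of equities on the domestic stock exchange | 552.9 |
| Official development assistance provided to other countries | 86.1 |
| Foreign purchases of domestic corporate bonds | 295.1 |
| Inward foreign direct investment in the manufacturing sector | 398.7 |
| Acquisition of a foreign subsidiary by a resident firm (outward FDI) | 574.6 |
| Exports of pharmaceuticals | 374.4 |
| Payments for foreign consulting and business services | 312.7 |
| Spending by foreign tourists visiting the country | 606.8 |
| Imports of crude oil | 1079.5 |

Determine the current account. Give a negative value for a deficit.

-1328.9

Goods: -1459.9 - 1079.5 + 374.4 = -2165.0
Services: 606.8 - 312.7 = 294.1
Primary income: 125.0 + 146.5 = 271.5
Secondary income: 356.6 - 86.1 = 270.5
Current account = (-2165.0) + 294.1 + 271.5 + 270.5 = -1328.9
(Excluded from the current account — financial account: foreign purchases of equities on the domestic stock exchange 552.9, foreign purchases of domestic corporate bonds 295.1, inward foreign direct investment in the manufacturing sector 398.7, acquisition of a foreign subsidiary by a resident firm (outward FDI) 574.6.)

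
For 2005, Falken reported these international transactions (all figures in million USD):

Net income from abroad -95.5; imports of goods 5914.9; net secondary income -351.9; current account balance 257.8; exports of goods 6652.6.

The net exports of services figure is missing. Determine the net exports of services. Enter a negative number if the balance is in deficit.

Current account = goods balance + services balance + net primary income + net secondary income
Sum of the known components = 290.3
Net exports of services = CA - (known components) = 257.8 - 290.3 = -32.5

-32.5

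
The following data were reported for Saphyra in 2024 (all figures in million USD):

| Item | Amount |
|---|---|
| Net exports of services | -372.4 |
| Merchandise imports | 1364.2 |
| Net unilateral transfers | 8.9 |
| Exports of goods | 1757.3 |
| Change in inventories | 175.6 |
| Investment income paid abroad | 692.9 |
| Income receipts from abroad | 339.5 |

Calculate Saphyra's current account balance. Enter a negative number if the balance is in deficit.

-323.8

Goods balance = 1757.3 - 1364.2 = 393.1
Services balance = -372.4
Trade balance (goods + services) = 393.1 + (-372.4) = 20.7
Net primary income = 339.5 - 692.9 = -353.4
Net secondary income = 8.9
Current account = 20.7 + (-353.4) + 8.9 = -323.8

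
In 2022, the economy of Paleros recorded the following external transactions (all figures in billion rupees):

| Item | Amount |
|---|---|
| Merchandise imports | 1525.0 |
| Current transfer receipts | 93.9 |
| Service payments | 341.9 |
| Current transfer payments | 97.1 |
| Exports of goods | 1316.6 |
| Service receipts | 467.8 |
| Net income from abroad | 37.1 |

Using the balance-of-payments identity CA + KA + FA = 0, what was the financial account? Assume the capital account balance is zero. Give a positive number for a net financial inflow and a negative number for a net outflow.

48.6

Goods balance = 1316.6 - 1525.0 = -208.4
Services balance = 467.8 - 341.9 = 125.9
Trade balance (goods + services) = -208.4 + 125.9 = -82.5
Net primary income = 37.1
Net secondary income = 93.9 - 97.1 = -3.2
Current account = -82.5 + 37.1 + (-3.2) = -48.6
Financial account = -(-48.6) = 48.6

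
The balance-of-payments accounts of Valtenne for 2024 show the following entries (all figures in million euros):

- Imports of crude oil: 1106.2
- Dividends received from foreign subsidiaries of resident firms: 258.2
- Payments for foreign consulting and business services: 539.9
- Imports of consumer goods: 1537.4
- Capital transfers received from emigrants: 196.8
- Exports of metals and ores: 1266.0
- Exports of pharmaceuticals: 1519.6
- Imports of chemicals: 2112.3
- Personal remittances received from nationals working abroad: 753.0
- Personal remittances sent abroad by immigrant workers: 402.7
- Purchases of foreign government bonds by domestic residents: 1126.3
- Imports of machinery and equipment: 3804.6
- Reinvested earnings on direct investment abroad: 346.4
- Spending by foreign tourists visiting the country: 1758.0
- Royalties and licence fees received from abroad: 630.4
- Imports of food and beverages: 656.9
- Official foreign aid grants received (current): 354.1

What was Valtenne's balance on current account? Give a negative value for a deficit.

-3274.3

Goods: 1266.0 + 1519.6 - 2112.3 - 1537.4 - 3804.6 - 656.9 - 1106.2 = -6431.8
Services: 630.4 + 1758.0 - 539.9 = 1848.5
Primary income: 258.2 + 346.4 = 604.6
Secondary income: -402.7 + 753.0 + 354.1 = 704.4
Current account = (-6431.8) + 1848.5 + 604.6 + 704.4 = -3274.3
(Excluded from the current account — capital account: capital transfers received from emigrants 196.8; financial account: purchases of foreign government bonds by domestic residents 1126.3.)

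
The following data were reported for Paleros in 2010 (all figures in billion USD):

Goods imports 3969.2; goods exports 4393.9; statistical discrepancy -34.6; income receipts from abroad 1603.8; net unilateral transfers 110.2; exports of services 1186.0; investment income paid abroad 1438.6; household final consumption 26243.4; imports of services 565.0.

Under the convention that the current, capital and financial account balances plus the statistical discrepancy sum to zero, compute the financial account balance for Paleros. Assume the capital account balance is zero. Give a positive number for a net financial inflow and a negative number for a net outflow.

-1286.5

Goods balance = 4393.9 - 3969.2 = 424.7
Services balance = 1186.0 - 565.0 = 621.0
Trade balance (goods + services) = 424.7 + 621.0 = 1045.7
Net primary income = 1603.8 - 1438.6 = 165.2
Net secondary income = 110.2
Current account = 1045.7 + 165.2 + 110.2 = 1321.1
Financial account = -(1321.1 + (-34.6)) = -1286.5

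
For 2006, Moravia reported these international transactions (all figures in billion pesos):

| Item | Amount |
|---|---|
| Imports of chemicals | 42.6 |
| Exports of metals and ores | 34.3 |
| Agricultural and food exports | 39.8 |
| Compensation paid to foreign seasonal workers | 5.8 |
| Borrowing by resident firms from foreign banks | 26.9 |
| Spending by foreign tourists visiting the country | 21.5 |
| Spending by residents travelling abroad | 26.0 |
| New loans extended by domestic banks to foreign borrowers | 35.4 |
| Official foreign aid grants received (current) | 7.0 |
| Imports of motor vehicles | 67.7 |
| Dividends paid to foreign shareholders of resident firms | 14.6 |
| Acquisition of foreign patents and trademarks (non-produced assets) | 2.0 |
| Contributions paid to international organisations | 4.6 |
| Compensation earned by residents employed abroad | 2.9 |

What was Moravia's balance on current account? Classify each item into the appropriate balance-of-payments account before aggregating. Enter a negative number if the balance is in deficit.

Goods: -67.7 + 34.3 + 39.8 - 42.6 = -36.2
Services: 21.5 - 26.0 = -4.5
Primary income: -5.8 + 2.9 - 14.6 = -17.5
Secondary income: 7.0 - 4.6 = 2.4
Current account = (-36.2) + (-4.5) + (-17.5) + 2.4 = -55.8
(Excluded from the current account — financial account: borrowing by resident firms from foreign banks 26.9, new loans extended by domestic banks to foreign borrowers 35.4; capital account: acquisition of foreign patents and trademarks (non-produced assets) 2.0.)

-55.8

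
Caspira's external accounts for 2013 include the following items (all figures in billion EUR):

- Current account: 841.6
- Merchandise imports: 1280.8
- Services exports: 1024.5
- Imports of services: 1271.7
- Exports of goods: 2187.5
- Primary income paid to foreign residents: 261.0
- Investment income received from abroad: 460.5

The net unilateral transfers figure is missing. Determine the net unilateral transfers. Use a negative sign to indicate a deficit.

-17.4

Current account = goods balance + services balance + net primary income + net secondary income
Sum of the known components = 859.0
Net unilateral transfers = CA - (known components) = 841.6 - 859.0 = -17.4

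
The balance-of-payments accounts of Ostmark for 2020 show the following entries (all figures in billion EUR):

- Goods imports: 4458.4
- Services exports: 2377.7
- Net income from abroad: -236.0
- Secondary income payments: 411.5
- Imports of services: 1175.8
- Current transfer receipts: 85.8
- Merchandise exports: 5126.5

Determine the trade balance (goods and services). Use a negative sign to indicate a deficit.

Goods balance = 5126.5 - 4458.4 = 668.1
Services balance = 2377.7 - 1175.8 = 1201.9
Trade balance (goods + services) = 668.1 + 1201.9 = 1870.0

1870.0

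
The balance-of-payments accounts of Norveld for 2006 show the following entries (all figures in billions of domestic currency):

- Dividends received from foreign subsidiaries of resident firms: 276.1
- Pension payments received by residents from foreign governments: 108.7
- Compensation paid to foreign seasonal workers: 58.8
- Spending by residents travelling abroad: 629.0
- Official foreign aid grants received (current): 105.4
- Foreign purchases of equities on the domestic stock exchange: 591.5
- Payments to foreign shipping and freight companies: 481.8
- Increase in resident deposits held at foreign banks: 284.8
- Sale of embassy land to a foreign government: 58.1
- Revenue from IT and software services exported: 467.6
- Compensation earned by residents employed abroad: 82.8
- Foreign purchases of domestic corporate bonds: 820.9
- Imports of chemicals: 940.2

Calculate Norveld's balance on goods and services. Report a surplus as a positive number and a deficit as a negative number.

-1583.4

Goods: -940.2
Services: -481.8 - 629.0 + 467.6 = -643.2
Trade balance = -940.2 + (-643.2) = -1583.4
(Excluded from the trade balance — primary income: dividends received from foreign subsidiaries of resident firms 276.1, compensation paid to foreign seasonal workers 58.8, compensation earned by residents employed abroad 82.8; secondary income: pension payments received by residents from foreign governments 108.7, official foreign aid grants received (current) 105.4; financial account: foreign purchases of equities on the domestic stock exchange 591.5, increase in resident deposits held at foreign banks 284.8, foreign purchases of domestic corporate bonds 820.9; capital account: sale of embassy land to a foreign government 58.1.)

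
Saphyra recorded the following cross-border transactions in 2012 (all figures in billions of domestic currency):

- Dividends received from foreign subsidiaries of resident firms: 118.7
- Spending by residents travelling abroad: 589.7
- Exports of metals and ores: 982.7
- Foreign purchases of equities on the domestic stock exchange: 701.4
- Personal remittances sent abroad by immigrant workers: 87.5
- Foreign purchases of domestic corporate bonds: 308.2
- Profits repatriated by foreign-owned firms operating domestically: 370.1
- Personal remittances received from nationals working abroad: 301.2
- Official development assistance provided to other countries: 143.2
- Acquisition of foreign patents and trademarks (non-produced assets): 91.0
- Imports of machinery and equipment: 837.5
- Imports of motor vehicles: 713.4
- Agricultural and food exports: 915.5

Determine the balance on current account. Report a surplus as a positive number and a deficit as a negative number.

-423.3

Goods: -837.5 - 713.4 + 915.5 + 982.7 = 347.3
Services: -589.7
Primary income: 118.7 - 370.1 = -251.4
Secondary income: -87.5 + 301.2 - 143.2 = 70.5
Current account = 347.3 + (-589.7) + (-251.4) + 70.5 = -423.3
(Excluded from the current account — financial account: foreign purchases of equities on the domestic stock exchange 701.4, foreign purchases of domestic corporate bonds 308.2; capital account: acquisition of foreign patents and trademarks (non-produced assets) 91.0.)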